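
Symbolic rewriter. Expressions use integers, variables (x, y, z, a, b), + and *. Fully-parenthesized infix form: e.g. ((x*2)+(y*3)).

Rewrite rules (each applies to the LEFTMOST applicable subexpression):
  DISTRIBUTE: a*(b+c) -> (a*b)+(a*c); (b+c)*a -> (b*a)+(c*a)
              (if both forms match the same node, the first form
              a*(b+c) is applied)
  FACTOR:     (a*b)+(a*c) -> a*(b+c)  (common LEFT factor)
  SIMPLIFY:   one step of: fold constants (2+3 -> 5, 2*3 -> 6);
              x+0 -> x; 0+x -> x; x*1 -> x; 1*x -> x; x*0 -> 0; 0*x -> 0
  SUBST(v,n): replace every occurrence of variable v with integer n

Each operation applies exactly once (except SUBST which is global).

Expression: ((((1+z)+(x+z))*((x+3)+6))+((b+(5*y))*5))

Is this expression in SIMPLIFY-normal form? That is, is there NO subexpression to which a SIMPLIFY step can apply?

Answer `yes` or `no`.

Answer: yes

Derivation:
Expression: ((((1+z)+(x+z))*((x+3)+6))+((b+(5*y))*5))
Scanning for simplifiable subexpressions (pre-order)...
  at root: ((((1+z)+(x+z))*((x+3)+6))+((b+(5*y))*5)) (not simplifiable)
  at L: (((1+z)+(x+z))*((x+3)+6)) (not simplifiable)
  at LL: ((1+z)+(x+z)) (not simplifiable)
  at LLL: (1+z) (not simplifiable)
  at LLR: (x+z) (not simplifiable)
  at LR: ((x+3)+6) (not simplifiable)
  at LRL: (x+3) (not simplifiable)
  at R: ((b+(5*y))*5) (not simplifiable)
  at RL: (b+(5*y)) (not simplifiable)
  at RLR: (5*y) (not simplifiable)
Result: no simplifiable subexpression found -> normal form.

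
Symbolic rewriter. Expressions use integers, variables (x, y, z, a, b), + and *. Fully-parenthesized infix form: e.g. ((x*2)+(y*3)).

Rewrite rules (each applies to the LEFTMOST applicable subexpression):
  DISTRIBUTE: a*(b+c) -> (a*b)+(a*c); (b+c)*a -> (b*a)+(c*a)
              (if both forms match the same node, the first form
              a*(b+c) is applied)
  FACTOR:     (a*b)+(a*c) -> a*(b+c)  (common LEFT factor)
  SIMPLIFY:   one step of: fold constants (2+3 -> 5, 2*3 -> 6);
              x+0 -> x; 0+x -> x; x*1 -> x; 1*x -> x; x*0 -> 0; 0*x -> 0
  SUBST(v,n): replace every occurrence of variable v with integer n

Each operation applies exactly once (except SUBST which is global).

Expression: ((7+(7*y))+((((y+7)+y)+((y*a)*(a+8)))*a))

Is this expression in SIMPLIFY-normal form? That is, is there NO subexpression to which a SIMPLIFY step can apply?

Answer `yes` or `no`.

Answer: yes

Derivation:
Expression: ((7+(7*y))+((((y+7)+y)+((y*a)*(a+8)))*a))
Scanning for simplifiable subexpressions (pre-order)...
  at root: ((7+(7*y))+((((y+7)+y)+((y*a)*(a+8)))*a)) (not simplifiable)
  at L: (7+(7*y)) (not simplifiable)
  at LR: (7*y) (not simplifiable)
  at R: ((((y+7)+y)+((y*a)*(a+8)))*a) (not simplifiable)
  at RL: (((y+7)+y)+((y*a)*(a+8))) (not simplifiable)
  at RLL: ((y+7)+y) (not simplifiable)
  at RLLL: (y+7) (not simplifiable)
  at RLR: ((y*a)*(a+8)) (not simplifiable)
  at RLRL: (y*a) (not simplifiable)
  at RLRR: (a+8) (not simplifiable)
Result: no simplifiable subexpression found -> normal form.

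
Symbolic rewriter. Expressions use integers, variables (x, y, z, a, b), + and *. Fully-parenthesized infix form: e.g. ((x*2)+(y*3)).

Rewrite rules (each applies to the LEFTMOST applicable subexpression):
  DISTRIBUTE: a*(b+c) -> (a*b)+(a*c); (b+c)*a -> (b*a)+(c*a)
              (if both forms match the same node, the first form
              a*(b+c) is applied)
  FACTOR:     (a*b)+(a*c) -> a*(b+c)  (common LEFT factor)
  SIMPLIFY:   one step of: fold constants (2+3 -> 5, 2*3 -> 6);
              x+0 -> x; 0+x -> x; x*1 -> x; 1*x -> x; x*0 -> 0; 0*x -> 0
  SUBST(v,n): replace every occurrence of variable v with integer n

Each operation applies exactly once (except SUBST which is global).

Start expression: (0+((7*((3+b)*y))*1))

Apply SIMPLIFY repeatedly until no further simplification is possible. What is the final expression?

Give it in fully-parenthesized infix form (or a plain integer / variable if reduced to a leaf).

Start: (0+((7*((3+b)*y))*1))
Step 1: at root: (0+((7*((3+b)*y))*1)) -> ((7*((3+b)*y))*1); overall: (0+((7*((3+b)*y))*1)) -> ((7*((3+b)*y))*1)
Step 2: at root: ((7*((3+b)*y))*1) -> (7*((3+b)*y)); overall: ((7*((3+b)*y))*1) -> (7*((3+b)*y))
Fixed point: (7*((3+b)*y))

Answer: (7*((3+b)*y))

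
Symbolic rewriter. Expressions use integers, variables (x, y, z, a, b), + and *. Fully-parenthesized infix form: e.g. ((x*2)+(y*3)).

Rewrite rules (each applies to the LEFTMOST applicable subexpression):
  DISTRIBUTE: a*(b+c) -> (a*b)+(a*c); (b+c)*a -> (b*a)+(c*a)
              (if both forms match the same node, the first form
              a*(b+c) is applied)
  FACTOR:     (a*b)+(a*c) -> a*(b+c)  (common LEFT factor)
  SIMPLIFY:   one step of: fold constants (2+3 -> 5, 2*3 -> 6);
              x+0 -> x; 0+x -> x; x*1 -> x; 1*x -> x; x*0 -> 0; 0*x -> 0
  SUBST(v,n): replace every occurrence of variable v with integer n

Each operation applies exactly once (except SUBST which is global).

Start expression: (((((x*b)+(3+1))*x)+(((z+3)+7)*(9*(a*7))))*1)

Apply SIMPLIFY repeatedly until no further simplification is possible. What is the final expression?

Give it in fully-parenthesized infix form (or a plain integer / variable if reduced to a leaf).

Answer: ((((x*b)+4)*x)+(((z+3)+7)*(9*(a*7))))

Derivation:
Start: (((((x*b)+(3+1))*x)+(((z+3)+7)*(9*(a*7))))*1)
Step 1: at root: (((((x*b)+(3+1))*x)+(((z+3)+7)*(9*(a*7))))*1) -> ((((x*b)+(3+1))*x)+(((z+3)+7)*(9*(a*7)))); overall: (((((x*b)+(3+1))*x)+(((z+3)+7)*(9*(a*7))))*1) -> ((((x*b)+(3+1))*x)+(((z+3)+7)*(9*(a*7))))
Step 2: at LLR: (3+1) -> 4; overall: ((((x*b)+(3+1))*x)+(((z+3)+7)*(9*(a*7)))) -> ((((x*b)+4)*x)+(((z+3)+7)*(9*(a*7))))
Fixed point: ((((x*b)+4)*x)+(((z+3)+7)*(9*(a*7))))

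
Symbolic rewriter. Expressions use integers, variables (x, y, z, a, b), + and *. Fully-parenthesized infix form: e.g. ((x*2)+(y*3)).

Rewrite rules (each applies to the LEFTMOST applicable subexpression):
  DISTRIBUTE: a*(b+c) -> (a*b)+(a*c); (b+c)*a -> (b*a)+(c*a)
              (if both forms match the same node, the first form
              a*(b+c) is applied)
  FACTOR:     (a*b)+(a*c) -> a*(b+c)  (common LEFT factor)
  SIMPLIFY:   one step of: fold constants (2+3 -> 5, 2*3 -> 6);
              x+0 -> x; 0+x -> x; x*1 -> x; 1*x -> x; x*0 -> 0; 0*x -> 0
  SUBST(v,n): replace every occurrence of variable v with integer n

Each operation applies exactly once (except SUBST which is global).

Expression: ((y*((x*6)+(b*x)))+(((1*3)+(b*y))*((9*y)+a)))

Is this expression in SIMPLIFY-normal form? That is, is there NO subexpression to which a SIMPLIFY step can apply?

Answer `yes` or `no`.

Answer: no

Derivation:
Expression: ((y*((x*6)+(b*x)))+(((1*3)+(b*y))*((9*y)+a)))
Scanning for simplifiable subexpressions (pre-order)...
  at root: ((y*((x*6)+(b*x)))+(((1*3)+(b*y))*((9*y)+a))) (not simplifiable)
  at L: (y*((x*6)+(b*x))) (not simplifiable)
  at LR: ((x*6)+(b*x)) (not simplifiable)
  at LRL: (x*6) (not simplifiable)
  at LRR: (b*x) (not simplifiable)
  at R: (((1*3)+(b*y))*((9*y)+a)) (not simplifiable)
  at RL: ((1*3)+(b*y)) (not simplifiable)
  at RLL: (1*3) (SIMPLIFIABLE)
  at RLR: (b*y) (not simplifiable)
  at RR: ((9*y)+a) (not simplifiable)
  at RRL: (9*y) (not simplifiable)
Found simplifiable subexpr at path RLL: (1*3)
One SIMPLIFY step would give: ((y*((x*6)+(b*x)))+((3+(b*y))*((9*y)+a)))
-> NOT in normal form.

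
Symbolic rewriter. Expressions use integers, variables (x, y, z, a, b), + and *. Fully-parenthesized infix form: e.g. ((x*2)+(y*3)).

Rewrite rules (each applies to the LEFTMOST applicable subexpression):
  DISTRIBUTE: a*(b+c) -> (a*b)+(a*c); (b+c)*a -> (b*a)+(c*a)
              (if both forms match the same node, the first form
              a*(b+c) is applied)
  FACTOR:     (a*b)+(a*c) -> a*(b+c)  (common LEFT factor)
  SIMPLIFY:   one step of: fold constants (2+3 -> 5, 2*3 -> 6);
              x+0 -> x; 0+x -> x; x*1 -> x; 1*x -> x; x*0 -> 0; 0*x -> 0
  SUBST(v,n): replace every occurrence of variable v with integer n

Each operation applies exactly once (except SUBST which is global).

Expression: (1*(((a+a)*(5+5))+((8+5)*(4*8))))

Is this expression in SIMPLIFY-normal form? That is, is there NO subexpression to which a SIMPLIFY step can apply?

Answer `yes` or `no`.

Expression: (1*(((a+a)*(5+5))+((8+5)*(4*8))))
Scanning for simplifiable subexpressions (pre-order)...
  at root: (1*(((a+a)*(5+5))+((8+5)*(4*8)))) (SIMPLIFIABLE)
  at R: (((a+a)*(5+5))+((8+5)*(4*8))) (not simplifiable)
  at RL: ((a+a)*(5+5)) (not simplifiable)
  at RLL: (a+a) (not simplifiable)
  at RLR: (5+5) (SIMPLIFIABLE)
  at RR: ((8+5)*(4*8)) (not simplifiable)
  at RRL: (8+5) (SIMPLIFIABLE)
  at RRR: (4*8) (SIMPLIFIABLE)
Found simplifiable subexpr at path root: (1*(((a+a)*(5+5))+((8+5)*(4*8))))
One SIMPLIFY step would give: (((a+a)*(5+5))+((8+5)*(4*8)))
-> NOT in normal form.

Answer: no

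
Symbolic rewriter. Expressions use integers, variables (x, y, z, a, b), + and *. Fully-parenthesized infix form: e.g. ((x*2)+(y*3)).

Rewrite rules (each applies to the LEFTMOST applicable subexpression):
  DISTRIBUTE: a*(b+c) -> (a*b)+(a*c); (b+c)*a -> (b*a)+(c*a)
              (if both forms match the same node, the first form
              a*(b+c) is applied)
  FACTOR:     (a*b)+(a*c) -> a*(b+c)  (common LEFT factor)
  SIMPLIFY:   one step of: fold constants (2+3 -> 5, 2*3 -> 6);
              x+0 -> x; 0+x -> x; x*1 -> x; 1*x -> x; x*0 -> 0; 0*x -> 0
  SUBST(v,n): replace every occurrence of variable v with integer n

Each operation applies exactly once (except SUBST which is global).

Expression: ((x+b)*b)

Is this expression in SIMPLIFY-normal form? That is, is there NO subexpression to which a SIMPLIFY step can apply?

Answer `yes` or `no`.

Expression: ((x+b)*b)
Scanning for simplifiable subexpressions (pre-order)...
  at root: ((x+b)*b) (not simplifiable)
  at L: (x+b) (not simplifiable)
Result: no simplifiable subexpression found -> normal form.

Answer: yes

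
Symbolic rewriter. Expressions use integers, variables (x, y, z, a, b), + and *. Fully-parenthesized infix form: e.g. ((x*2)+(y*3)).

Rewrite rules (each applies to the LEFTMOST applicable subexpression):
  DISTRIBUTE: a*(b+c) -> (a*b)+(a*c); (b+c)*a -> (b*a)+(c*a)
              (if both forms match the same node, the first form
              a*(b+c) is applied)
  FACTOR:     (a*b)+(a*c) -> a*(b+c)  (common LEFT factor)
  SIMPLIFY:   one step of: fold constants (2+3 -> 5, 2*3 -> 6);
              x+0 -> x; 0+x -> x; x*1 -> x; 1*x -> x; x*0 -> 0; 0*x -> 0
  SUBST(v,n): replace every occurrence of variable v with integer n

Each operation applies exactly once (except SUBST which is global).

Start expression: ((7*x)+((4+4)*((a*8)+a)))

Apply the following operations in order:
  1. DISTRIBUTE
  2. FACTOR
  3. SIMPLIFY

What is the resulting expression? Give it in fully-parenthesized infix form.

Answer: ((7*x)+(8*((a*8)+a)))

Derivation:
Start: ((7*x)+((4+4)*((a*8)+a)))
Apply DISTRIBUTE at R (target: ((4+4)*((a*8)+a))): ((7*x)+((4+4)*((a*8)+a))) -> ((7*x)+(((4+4)*(a*8))+((4+4)*a)))
Apply FACTOR at R (target: (((4+4)*(a*8))+((4+4)*a))): ((7*x)+(((4+4)*(a*8))+((4+4)*a))) -> ((7*x)+((4+4)*((a*8)+a)))
Apply SIMPLIFY at RL (target: (4+4)): ((7*x)+((4+4)*((a*8)+a))) -> ((7*x)+(8*((a*8)+a)))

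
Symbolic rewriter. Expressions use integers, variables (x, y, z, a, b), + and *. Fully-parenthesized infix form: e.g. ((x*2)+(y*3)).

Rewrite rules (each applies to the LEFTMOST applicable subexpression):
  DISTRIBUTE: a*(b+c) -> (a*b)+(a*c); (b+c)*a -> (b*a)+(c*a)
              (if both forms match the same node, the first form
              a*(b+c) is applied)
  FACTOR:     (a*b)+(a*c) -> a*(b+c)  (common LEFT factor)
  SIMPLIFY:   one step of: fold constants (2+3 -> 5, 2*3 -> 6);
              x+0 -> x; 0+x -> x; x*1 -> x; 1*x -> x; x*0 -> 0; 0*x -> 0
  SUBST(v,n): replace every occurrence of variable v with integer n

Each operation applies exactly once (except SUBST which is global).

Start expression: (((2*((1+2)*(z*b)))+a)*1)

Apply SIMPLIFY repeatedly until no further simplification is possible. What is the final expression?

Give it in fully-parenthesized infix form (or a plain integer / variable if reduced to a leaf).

Start: (((2*((1+2)*(z*b)))+a)*1)
Step 1: at root: (((2*((1+2)*(z*b)))+a)*1) -> ((2*((1+2)*(z*b)))+a); overall: (((2*((1+2)*(z*b)))+a)*1) -> ((2*((1+2)*(z*b)))+a)
Step 2: at LRL: (1+2) -> 3; overall: ((2*((1+2)*(z*b)))+a) -> ((2*(3*(z*b)))+a)
Fixed point: ((2*(3*(z*b)))+a)

Answer: ((2*(3*(z*b)))+a)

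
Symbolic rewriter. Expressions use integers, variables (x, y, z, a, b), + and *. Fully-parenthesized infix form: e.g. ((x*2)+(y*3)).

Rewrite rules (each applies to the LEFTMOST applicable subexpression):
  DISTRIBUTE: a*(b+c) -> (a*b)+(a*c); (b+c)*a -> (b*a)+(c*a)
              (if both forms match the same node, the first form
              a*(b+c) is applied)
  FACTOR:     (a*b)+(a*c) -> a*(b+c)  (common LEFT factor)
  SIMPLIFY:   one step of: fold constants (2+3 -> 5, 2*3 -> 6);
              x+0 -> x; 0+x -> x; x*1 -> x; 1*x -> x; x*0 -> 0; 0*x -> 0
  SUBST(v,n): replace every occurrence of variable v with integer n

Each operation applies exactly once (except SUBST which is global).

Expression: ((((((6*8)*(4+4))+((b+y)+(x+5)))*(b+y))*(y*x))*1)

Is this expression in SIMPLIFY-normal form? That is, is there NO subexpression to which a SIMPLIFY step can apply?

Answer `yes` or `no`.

Expression: ((((((6*8)*(4+4))+((b+y)+(x+5)))*(b+y))*(y*x))*1)
Scanning for simplifiable subexpressions (pre-order)...
  at root: ((((((6*8)*(4+4))+((b+y)+(x+5)))*(b+y))*(y*x))*1) (SIMPLIFIABLE)
  at L: (((((6*8)*(4+4))+((b+y)+(x+5)))*(b+y))*(y*x)) (not simplifiable)
  at LL: ((((6*8)*(4+4))+((b+y)+(x+5)))*(b+y)) (not simplifiable)
  at LLL: (((6*8)*(4+4))+((b+y)+(x+5))) (not simplifiable)
  at LLLL: ((6*8)*(4+4)) (not simplifiable)
  at LLLLL: (6*8) (SIMPLIFIABLE)
  at LLLLR: (4+4) (SIMPLIFIABLE)
  at LLLR: ((b+y)+(x+5)) (not simplifiable)
  at LLLRL: (b+y) (not simplifiable)
  at LLLRR: (x+5) (not simplifiable)
  at LLR: (b+y) (not simplifiable)
  at LR: (y*x) (not simplifiable)
Found simplifiable subexpr at path root: ((((((6*8)*(4+4))+((b+y)+(x+5)))*(b+y))*(y*x))*1)
One SIMPLIFY step would give: (((((6*8)*(4+4))+((b+y)+(x+5)))*(b+y))*(y*x))
-> NOT in normal form.

Answer: no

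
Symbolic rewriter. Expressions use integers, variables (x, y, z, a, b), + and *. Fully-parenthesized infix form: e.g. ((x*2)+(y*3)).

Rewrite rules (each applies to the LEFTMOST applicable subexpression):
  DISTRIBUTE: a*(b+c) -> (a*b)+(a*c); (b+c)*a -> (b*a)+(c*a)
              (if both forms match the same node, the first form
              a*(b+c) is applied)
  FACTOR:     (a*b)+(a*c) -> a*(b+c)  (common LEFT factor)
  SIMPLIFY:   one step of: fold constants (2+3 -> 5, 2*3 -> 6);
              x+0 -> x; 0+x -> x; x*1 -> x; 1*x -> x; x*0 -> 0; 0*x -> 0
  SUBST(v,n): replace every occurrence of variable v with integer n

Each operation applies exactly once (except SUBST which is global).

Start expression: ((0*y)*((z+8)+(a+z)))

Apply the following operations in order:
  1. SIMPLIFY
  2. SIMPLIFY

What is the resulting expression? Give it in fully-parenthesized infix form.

Answer: 0

Derivation:
Start: ((0*y)*((z+8)+(a+z)))
Apply SIMPLIFY at L (target: (0*y)): ((0*y)*((z+8)+(a+z))) -> (0*((z+8)+(a+z)))
Apply SIMPLIFY at root (target: (0*((z+8)+(a+z)))): (0*((z+8)+(a+z))) -> 0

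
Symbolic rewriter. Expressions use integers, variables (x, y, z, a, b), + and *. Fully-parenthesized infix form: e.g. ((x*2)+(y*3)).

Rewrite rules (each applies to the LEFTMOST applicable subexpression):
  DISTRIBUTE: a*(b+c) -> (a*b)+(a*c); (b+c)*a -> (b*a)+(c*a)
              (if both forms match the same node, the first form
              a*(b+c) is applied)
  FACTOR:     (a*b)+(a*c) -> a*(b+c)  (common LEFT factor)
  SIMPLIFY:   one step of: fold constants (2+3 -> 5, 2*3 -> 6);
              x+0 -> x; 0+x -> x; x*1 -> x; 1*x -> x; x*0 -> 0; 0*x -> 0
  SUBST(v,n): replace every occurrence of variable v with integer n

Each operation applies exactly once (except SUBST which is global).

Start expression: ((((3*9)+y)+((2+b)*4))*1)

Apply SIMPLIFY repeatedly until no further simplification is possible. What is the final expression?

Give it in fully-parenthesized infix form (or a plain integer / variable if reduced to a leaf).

Answer: ((27+y)+((2+b)*4))

Derivation:
Start: ((((3*9)+y)+((2+b)*4))*1)
Step 1: at root: ((((3*9)+y)+((2+b)*4))*1) -> (((3*9)+y)+((2+b)*4)); overall: ((((3*9)+y)+((2+b)*4))*1) -> (((3*9)+y)+((2+b)*4))
Step 2: at LL: (3*9) -> 27; overall: (((3*9)+y)+((2+b)*4)) -> ((27+y)+((2+b)*4))
Fixed point: ((27+y)+((2+b)*4))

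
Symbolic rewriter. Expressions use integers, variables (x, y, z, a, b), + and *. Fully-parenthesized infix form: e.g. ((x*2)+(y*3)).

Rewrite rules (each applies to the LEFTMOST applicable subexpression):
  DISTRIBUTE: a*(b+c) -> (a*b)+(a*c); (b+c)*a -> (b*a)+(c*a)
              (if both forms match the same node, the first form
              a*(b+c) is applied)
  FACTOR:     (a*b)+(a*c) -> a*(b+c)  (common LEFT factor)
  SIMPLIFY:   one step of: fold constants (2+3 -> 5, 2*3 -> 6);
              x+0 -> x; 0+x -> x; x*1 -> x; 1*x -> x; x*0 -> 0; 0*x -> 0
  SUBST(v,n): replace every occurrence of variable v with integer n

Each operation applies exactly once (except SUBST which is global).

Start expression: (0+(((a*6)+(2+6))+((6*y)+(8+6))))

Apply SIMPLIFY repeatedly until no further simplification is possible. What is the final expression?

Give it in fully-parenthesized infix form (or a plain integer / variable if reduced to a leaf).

Answer: (((a*6)+8)+((6*y)+14))

Derivation:
Start: (0+(((a*6)+(2+6))+((6*y)+(8+6))))
Step 1: at root: (0+(((a*6)+(2+6))+((6*y)+(8+6)))) -> (((a*6)+(2+6))+((6*y)+(8+6))); overall: (0+(((a*6)+(2+6))+((6*y)+(8+6)))) -> (((a*6)+(2+6))+((6*y)+(8+6)))
Step 2: at LR: (2+6) -> 8; overall: (((a*6)+(2+6))+((6*y)+(8+6))) -> (((a*6)+8)+((6*y)+(8+6)))
Step 3: at RR: (8+6) -> 14; overall: (((a*6)+8)+((6*y)+(8+6))) -> (((a*6)+8)+((6*y)+14))
Fixed point: (((a*6)+8)+((6*y)+14))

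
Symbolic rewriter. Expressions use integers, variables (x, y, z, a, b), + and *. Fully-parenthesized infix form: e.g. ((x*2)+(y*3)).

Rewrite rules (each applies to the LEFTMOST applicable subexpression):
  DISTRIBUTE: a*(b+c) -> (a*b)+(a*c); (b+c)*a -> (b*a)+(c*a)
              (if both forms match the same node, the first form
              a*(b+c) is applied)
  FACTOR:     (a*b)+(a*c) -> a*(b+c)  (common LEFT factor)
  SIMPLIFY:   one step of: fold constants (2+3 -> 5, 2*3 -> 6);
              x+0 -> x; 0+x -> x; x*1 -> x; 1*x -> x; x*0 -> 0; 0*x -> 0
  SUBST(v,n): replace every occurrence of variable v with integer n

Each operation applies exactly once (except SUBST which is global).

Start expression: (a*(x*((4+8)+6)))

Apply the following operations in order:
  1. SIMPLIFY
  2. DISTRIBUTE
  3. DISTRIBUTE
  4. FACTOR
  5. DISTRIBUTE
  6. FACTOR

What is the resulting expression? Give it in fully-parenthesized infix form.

Start: (a*(x*((4+8)+6)))
Apply SIMPLIFY at RRL (target: (4+8)): (a*(x*((4+8)+6))) -> (a*(x*(12+6)))
Apply DISTRIBUTE at R (target: (x*(12+6))): (a*(x*(12+6))) -> (a*((x*12)+(x*6)))
Apply DISTRIBUTE at root (target: (a*((x*12)+(x*6)))): (a*((x*12)+(x*6))) -> ((a*(x*12))+(a*(x*6)))
Apply FACTOR at root (target: ((a*(x*12))+(a*(x*6)))): ((a*(x*12))+(a*(x*6))) -> (a*((x*12)+(x*6)))
Apply DISTRIBUTE at root (target: (a*((x*12)+(x*6)))): (a*((x*12)+(x*6))) -> ((a*(x*12))+(a*(x*6)))
Apply FACTOR at root (target: ((a*(x*12))+(a*(x*6)))): ((a*(x*12))+(a*(x*6))) -> (a*((x*12)+(x*6)))

Answer: (a*((x*12)+(x*6)))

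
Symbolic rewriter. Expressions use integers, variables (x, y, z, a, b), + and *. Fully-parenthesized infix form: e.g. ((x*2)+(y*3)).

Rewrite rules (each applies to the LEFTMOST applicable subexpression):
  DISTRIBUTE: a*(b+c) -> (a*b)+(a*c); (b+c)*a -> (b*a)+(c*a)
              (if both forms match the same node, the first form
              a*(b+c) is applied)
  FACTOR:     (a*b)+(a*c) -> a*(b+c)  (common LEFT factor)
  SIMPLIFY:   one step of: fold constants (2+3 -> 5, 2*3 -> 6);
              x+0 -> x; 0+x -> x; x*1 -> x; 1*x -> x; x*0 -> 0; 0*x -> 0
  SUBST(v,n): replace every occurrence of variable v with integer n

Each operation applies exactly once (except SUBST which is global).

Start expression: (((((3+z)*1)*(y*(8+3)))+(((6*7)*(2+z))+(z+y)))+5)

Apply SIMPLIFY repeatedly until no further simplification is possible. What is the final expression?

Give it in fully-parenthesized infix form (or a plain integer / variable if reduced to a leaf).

Start: (((((3+z)*1)*(y*(8+3)))+(((6*7)*(2+z))+(z+y)))+5)
Step 1: at LLL: ((3+z)*1) -> (3+z); overall: (((((3+z)*1)*(y*(8+3)))+(((6*7)*(2+z))+(z+y)))+5) -> ((((3+z)*(y*(8+3)))+(((6*7)*(2+z))+(z+y)))+5)
Step 2: at LLRR: (8+3) -> 11; overall: ((((3+z)*(y*(8+3)))+(((6*7)*(2+z))+(z+y)))+5) -> ((((3+z)*(y*11))+(((6*7)*(2+z))+(z+y)))+5)
Step 3: at LRLL: (6*7) -> 42; overall: ((((3+z)*(y*11))+(((6*7)*(2+z))+(z+y)))+5) -> ((((3+z)*(y*11))+((42*(2+z))+(z+y)))+5)
Fixed point: ((((3+z)*(y*11))+((42*(2+z))+(z+y)))+5)

Answer: ((((3+z)*(y*11))+((42*(2+z))+(z+y)))+5)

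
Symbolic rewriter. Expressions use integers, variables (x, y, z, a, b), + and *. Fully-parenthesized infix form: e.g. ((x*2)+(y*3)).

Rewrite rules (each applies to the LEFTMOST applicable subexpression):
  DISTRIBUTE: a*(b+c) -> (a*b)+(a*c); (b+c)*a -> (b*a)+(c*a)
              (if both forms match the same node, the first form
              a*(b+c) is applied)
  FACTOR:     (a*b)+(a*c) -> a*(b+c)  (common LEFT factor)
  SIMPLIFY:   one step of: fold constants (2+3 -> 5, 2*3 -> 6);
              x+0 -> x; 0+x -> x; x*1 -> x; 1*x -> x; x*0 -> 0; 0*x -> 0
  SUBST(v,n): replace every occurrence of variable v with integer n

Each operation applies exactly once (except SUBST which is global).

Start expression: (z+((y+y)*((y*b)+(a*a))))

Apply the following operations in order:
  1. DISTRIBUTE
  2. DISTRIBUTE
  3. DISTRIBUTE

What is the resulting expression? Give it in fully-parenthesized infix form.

Answer: (z+(((y*(y*b))+(y*(y*b)))+((y*(a*a))+(y*(a*a)))))

Derivation:
Start: (z+((y+y)*((y*b)+(a*a))))
Apply DISTRIBUTE at R (target: ((y+y)*((y*b)+(a*a)))): (z+((y+y)*((y*b)+(a*a)))) -> (z+(((y+y)*(y*b))+((y+y)*(a*a))))
Apply DISTRIBUTE at RL (target: ((y+y)*(y*b))): (z+(((y+y)*(y*b))+((y+y)*(a*a)))) -> (z+(((y*(y*b))+(y*(y*b)))+((y+y)*(a*a))))
Apply DISTRIBUTE at RR (target: ((y+y)*(a*a))): (z+(((y*(y*b))+(y*(y*b)))+((y+y)*(a*a)))) -> (z+(((y*(y*b))+(y*(y*b)))+((y*(a*a))+(y*(a*a)))))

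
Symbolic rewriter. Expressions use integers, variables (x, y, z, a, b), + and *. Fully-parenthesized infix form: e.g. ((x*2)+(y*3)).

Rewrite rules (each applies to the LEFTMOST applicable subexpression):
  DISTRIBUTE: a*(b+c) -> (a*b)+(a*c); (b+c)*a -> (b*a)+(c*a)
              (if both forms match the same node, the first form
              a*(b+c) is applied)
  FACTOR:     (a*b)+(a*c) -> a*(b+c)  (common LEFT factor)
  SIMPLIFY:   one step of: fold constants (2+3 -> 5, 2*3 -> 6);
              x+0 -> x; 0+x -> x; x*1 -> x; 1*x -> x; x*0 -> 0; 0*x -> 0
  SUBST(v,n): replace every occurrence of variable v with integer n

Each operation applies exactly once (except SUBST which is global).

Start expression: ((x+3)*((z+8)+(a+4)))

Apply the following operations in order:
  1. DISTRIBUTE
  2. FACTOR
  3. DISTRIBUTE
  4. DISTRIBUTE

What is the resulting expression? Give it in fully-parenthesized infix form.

Answer: ((((x+3)*z)+((x+3)*8))+((x+3)*(a+4)))

Derivation:
Start: ((x+3)*((z+8)+(a+4)))
Apply DISTRIBUTE at root (target: ((x+3)*((z+8)+(a+4)))): ((x+3)*((z+8)+(a+4))) -> (((x+3)*(z+8))+((x+3)*(a+4)))
Apply FACTOR at root (target: (((x+3)*(z+8))+((x+3)*(a+4)))): (((x+3)*(z+8))+((x+3)*(a+4))) -> ((x+3)*((z+8)+(a+4)))
Apply DISTRIBUTE at root (target: ((x+3)*((z+8)+(a+4)))): ((x+3)*((z+8)+(a+4))) -> (((x+3)*(z+8))+((x+3)*(a+4)))
Apply DISTRIBUTE at L (target: ((x+3)*(z+8))): (((x+3)*(z+8))+((x+3)*(a+4))) -> ((((x+3)*z)+((x+3)*8))+((x+3)*(a+4)))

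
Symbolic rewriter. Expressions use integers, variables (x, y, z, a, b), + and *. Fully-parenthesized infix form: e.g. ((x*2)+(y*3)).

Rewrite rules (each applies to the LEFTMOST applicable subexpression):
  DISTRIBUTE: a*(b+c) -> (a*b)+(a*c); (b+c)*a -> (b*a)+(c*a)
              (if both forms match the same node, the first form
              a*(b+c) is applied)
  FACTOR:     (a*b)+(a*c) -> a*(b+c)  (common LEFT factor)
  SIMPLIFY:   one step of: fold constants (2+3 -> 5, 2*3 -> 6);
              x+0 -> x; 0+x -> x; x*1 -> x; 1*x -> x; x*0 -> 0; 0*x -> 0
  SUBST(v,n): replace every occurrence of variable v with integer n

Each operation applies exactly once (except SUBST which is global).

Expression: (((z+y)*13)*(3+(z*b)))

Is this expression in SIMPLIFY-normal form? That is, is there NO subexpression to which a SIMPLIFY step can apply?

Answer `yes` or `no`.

Answer: yes

Derivation:
Expression: (((z+y)*13)*(3+(z*b)))
Scanning for simplifiable subexpressions (pre-order)...
  at root: (((z+y)*13)*(3+(z*b))) (not simplifiable)
  at L: ((z+y)*13) (not simplifiable)
  at LL: (z+y) (not simplifiable)
  at R: (3+(z*b)) (not simplifiable)
  at RR: (z*b) (not simplifiable)
Result: no simplifiable subexpression found -> normal form.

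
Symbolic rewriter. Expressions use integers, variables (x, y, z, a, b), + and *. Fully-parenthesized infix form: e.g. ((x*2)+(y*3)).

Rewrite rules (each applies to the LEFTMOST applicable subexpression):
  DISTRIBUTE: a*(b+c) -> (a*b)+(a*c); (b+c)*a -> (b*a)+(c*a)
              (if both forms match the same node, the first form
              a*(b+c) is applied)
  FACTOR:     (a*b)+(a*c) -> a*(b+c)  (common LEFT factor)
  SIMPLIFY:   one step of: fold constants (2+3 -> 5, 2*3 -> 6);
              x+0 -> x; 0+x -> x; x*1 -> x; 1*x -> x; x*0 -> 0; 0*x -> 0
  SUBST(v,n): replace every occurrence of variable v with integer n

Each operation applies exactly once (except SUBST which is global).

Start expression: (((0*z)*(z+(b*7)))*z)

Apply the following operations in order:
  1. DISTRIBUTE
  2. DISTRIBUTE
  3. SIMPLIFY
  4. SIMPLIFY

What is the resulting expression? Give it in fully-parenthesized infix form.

Start: (((0*z)*(z+(b*7)))*z)
Apply DISTRIBUTE at L (target: ((0*z)*(z+(b*7)))): (((0*z)*(z+(b*7)))*z) -> ((((0*z)*z)+((0*z)*(b*7)))*z)
Apply DISTRIBUTE at root (target: ((((0*z)*z)+((0*z)*(b*7)))*z)): ((((0*z)*z)+((0*z)*(b*7)))*z) -> ((((0*z)*z)*z)+(((0*z)*(b*7))*z))
Apply SIMPLIFY at LLL (target: (0*z)): ((((0*z)*z)*z)+(((0*z)*(b*7))*z)) -> (((0*z)*z)+(((0*z)*(b*7))*z))
Apply SIMPLIFY at LL (target: (0*z)): (((0*z)*z)+(((0*z)*(b*7))*z)) -> ((0*z)+(((0*z)*(b*7))*z))

Answer: ((0*z)+(((0*z)*(b*7))*z))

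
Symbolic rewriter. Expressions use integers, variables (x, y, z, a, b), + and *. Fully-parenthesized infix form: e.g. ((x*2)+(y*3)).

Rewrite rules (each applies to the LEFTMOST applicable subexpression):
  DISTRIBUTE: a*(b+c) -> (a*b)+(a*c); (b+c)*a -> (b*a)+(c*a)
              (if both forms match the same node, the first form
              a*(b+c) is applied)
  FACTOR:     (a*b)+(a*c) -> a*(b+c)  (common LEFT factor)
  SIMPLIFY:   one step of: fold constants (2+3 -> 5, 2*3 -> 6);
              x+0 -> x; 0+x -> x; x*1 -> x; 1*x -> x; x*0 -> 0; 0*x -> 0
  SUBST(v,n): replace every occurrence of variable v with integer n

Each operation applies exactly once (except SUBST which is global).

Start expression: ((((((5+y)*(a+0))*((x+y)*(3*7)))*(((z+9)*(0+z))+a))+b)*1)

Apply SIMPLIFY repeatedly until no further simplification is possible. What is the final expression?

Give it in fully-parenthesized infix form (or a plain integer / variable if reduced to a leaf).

Answer: (((((5+y)*a)*((x+y)*21))*(((z+9)*z)+a))+b)

Derivation:
Start: ((((((5+y)*(a+0))*((x+y)*(3*7)))*(((z+9)*(0+z))+a))+b)*1)
Step 1: at root: ((((((5+y)*(a+0))*((x+y)*(3*7)))*(((z+9)*(0+z))+a))+b)*1) -> (((((5+y)*(a+0))*((x+y)*(3*7)))*(((z+9)*(0+z))+a))+b); overall: ((((((5+y)*(a+0))*((x+y)*(3*7)))*(((z+9)*(0+z))+a))+b)*1) -> (((((5+y)*(a+0))*((x+y)*(3*7)))*(((z+9)*(0+z))+a))+b)
Step 2: at LLLR: (a+0) -> a; overall: (((((5+y)*(a+0))*((x+y)*(3*7)))*(((z+9)*(0+z))+a))+b) -> (((((5+y)*a)*((x+y)*(3*7)))*(((z+9)*(0+z))+a))+b)
Step 3: at LLRR: (3*7) -> 21; overall: (((((5+y)*a)*((x+y)*(3*7)))*(((z+9)*(0+z))+a))+b) -> (((((5+y)*a)*((x+y)*21))*(((z+9)*(0+z))+a))+b)
Step 4: at LRLR: (0+z) -> z; overall: (((((5+y)*a)*((x+y)*21))*(((z+9)*(0+z))+a))+b) -> (((((5+y)*a)*((x+y)*21))*(((z+9)*z)+a))+b)
Fixed point: (((((5+y)*a)*((x+y)*21))*(((z+9)*z)+a))+b)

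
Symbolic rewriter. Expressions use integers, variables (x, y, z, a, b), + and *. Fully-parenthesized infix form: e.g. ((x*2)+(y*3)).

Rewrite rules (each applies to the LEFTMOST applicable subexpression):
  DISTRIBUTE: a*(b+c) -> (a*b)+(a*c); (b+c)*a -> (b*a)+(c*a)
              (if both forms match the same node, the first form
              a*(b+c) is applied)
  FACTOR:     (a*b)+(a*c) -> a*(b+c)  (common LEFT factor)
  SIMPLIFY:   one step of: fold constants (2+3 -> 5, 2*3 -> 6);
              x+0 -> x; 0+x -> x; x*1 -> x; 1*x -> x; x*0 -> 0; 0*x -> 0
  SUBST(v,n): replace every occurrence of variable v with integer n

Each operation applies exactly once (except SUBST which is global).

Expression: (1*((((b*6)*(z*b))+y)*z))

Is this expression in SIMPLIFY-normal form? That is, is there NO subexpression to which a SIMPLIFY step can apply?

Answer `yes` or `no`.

Expression: (1*((((b*6)*(z*b))+y)*z))
Scanning for simplifiable subexpressions (pre-order)...
  at root: (1*((((b*6)*(z*b))+y)*z)) (SIMPLIFIABLE)
  at R: ((((b*6)*(z*b))+y)*z) (not simplifiable)
  at RL: (((b*6)*(z*b))+y) (not simplifiable)
  at RLL: ((b*6)*(z*b)) (not simplifiable)
  at RLLL: (b*6) (not simplifiable)
  at RLLR: (z*b) (not simplifiable)
Found simplifiable subexpr at path root: (1*((((b*6)*(z*b))+y)*z))
One SIMPLIFY step would give: ((((b*6)*(z*b))+y)*z)
-> NOT in normal form.

Answer: no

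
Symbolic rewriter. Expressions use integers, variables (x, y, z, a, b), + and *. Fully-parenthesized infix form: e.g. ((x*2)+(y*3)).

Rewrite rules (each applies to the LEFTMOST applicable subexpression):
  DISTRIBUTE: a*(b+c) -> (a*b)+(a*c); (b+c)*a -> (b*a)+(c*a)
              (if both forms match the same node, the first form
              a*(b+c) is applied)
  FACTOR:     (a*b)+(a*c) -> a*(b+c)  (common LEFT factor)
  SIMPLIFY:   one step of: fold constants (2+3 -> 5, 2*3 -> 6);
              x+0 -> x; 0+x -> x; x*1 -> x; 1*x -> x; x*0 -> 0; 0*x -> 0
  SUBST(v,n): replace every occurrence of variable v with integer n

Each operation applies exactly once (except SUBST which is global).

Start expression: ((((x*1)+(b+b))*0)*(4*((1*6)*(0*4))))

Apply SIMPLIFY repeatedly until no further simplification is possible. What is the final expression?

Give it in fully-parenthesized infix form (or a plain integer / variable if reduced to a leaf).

Answer: 0

Derivation:
Start: ((((x*1)+(b+b))*0)*(4*((1*6)*(0*4))))
Step 1: at L: (((x*1)+(b+b))*0) -> 0; overall: ((((x*1)+(b+b))*0)*(4*((1*6)*(0*4)))) -> (0*(4*((1*6)*(0*4))))
Step 2: at root: (0*(4*((1*6)*(0*4)))) -> 0; overall: (0*(4*((1*6)*(0*4)))) -> 0
Fixed point: 0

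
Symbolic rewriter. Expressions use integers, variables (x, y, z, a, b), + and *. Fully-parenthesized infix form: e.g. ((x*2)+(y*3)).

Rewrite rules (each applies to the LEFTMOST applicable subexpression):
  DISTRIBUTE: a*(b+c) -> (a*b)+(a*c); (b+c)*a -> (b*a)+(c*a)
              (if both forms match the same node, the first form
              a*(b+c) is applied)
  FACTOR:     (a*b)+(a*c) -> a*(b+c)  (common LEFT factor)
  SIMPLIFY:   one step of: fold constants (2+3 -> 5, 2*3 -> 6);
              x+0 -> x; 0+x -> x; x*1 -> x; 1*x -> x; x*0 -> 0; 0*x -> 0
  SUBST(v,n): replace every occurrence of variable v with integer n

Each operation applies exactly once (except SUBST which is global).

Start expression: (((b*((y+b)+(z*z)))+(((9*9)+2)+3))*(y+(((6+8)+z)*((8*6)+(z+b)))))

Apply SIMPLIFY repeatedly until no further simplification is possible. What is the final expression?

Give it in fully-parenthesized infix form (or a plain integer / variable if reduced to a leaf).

Start: (((b*((y+b)+(z*z)))+(((9*9)+2)+3))*(y+(((6+8)+z)*((8*6)+(z+b)))))
Step 1: at LRLL: (9*9) -> 81; overall: (((b*((y+b)+(z*z)))+(((9*9)+2)+3))*(y+(((6+8)+z)*((8*6)+(z+b))))) -> (((b*((y+b)+(z*z)))+((81+2)+3))*(y+(((6+8)+z)*((8*6)+(z+b)))))
Step 2: at LRL: (81+2) -> 83; overall: (((b*((y+b)+(z*z)))+((81+2)+3))*(y+(((6+8)+z)*((8*6)+(z+b))))) -> (((b*((y+b)+(z*z)))+(83+3))*(y+(((6+8)+z)*((8*6)+(z+b)))))
Step 3: at LR: (83+3) -> 86; overall: (((b*((y+b)+(z*z)))+(83+3))*(y+(((6+8)+z)*((8*6)+(z+b))))) -> (((b*((y+b)+(z*z)))+86)*(y+(((6+8)+z)*((8*6)+(z+b)))))
Step 4: at RRLL: (6+8) -> 14; overall: (((b*((y+b)+(z*z)))+86)*(y+(((6+8)+z)*((8*6)+(z+b))))) -> (((b*((y+b)+(z*z)))+86)*(y+((14+z)*((8*6)+(z+b)))))
Step 5: at RRRL: (8*6) -> 48; overall: (((b*((y+b)+(z*z)))+86)*(y+((14+z)*((8*6)+(z+b))))) -> (((b*((y+b)+(z*z)))+86)*(y+((14+z)*(48+(z+b)))))
Fixed point: (((b*((y+b)+(z*z)))+86)*(y+((14+z)*(48+(z+b)))))

Answer: (((b*((y+b)+(z*z)))+86)*(y+((14+z)*(48+(z+b)))))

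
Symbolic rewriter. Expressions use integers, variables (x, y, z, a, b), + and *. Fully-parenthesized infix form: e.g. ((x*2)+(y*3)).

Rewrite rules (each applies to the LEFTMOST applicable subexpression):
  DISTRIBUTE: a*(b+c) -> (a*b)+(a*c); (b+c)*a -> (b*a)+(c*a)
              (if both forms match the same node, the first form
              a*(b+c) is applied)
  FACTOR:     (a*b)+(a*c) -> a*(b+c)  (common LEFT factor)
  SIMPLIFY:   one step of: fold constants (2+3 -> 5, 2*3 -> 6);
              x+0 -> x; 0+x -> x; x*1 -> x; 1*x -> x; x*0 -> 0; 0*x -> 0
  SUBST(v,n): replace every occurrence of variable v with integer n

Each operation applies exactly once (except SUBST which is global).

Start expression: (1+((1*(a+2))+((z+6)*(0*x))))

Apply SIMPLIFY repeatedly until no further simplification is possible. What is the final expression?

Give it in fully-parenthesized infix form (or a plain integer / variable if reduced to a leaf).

Answer: (1+(a+2))

Derivation:
Start: (1+((1*(a+2))+((z+6)*(0*x))))
Step 1: at RL: (1*(a+2)) -> (a+2); overall: (1+((1*(a+2))+((z+6)*(0*x)))) -> (1+((a+2)+((z+6)*(0*x))))
Step 2: at RRR: (0*x) -> 0; overall: (1+((a+2)+((z+6)*(0*x)))) -> (1+((a+2)+((z+6)*0)))
Step 3: at RR: ((z+6)*0) -> 0; overall: (1+((a+2)+((z+6)*0))) -> (1+((a+2)+0))
Step 4: at R: ((a+2)+0) -> (a+2); overall: (1+((a+2)+0)) -> (1+(a+2))
Fixed point: (1+(a+2))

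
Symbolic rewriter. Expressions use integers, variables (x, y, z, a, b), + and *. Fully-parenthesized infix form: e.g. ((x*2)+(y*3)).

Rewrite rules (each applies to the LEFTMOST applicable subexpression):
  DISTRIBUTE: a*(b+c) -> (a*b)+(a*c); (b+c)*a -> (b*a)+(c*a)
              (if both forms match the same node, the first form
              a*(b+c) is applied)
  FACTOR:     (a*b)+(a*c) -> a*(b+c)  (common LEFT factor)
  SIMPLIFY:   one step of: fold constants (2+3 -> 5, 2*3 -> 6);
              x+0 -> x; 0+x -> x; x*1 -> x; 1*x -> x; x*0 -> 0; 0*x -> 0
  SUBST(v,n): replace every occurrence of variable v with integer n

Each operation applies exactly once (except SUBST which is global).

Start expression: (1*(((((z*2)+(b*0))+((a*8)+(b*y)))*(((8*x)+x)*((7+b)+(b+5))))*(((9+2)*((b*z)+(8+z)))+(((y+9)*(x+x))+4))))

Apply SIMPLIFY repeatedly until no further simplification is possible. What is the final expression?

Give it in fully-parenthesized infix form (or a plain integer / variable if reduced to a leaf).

Answer: ((((z*2)+((a*8)+(b*y)))*(((8*x)+x)*((7+b)+(b+5))))*((11*((b*z)+(8+z)))+(((y+9)*(x+x))+4)))

Derivation:
Start: (1*(((((z*2)+(b*0))+((a*8)+(b*y)))*(((8*x)+x)*((7+b)+(b+5))))*(((9+2)*((b*z)+(8+z)))+(((y+9)*(x+x))+4))))
Step 1: at root: (1*(((((z*2)+(b*0))+((a*8)+(b*y)))*(((8*x)+x)*((7+b)+(b+5))))*(((9+2)*((b*z)+(8+z)))+(((y+9)*(x+x))+4)))) -> (((((z*2)+(b*0))+((a*8)+(b*y)))*(((8*x)+x)*((7+b)+(b+5))))*(((9+2)*((b*z)+(8+z)))+(((y+9)*(x+x))+4))); overall: (1*(((((z*2)+(b*0))+((a*8)+(b*y)))*(((8*x)+x)*((7+b)+(b+5))))*(((9+2)*((b*z)+(8+z)))+(((y+9)*(x+x))+4)))) -> (((((z*2)+(b*0))+((a*8)+(b*y)))*(((8*x)+x)*((7+b)+(b+5))))*(((9+2)*((b*z)+(8+z)))+(((y+9)*(x+x))+4)))
Step 2: at LLLR: (b*0) -> 0; overall: (((((z*2)+(b*0))+((a*8)+(b*y)))*(((8*x)+x)*((7+b)+(b+5))))*(((9+2)*((b*z)+(8+z)))+(((y+9)*(x+x))+4))) -> (((((z*2)+0)+((a*8)+(b*y)))*(((8*x)+x)*((7+b)+(b+5))))*(((9+2)*((b*z)+(8+z)))+(((y+9)*(x+x))+4)))
Step 3: at LLL: ((z*2)+0) -> (z*2); overall: (((((z*2)+0)+((a*8)+(b*y)))*(((8*x)+x)*((7+b)+(b+5))))*(((9+2)*((b*z)+(8+z)))+(((y+9)*(x+x))+4))) -> ((((z*2)+((a*8)+(b*y)))*(((8*x)+x)*((7+b)+(b+5))))*(((9+2)*((b*z)+(8+z)))+(((y+9)*(x+x))+4)))
Step 4: at RLL: (9+2) -> 11; overall: ((((z*2)+((a*8)+(b*y)))*(((8*x)+x)*((7+b)+(b+5))))*(((9+2)*((b*z)+(8+z)))+(((y+9)*(x+x))+4))) -> ((((z*2)+((a*8)+(b*y)))*(((8*x)+x)*((7+b)+(b+5))))*((11*((b*z)+(8+z)))+(((y+9)*(x+x))+4)))
Fixed point: ((((z*2)+((a*8)+(b*y)))*(((8*x)+x)*((7+b)+(b+5))))*((11*((b*z)+(8+z)))+(((y+9)*(x+x))+4)))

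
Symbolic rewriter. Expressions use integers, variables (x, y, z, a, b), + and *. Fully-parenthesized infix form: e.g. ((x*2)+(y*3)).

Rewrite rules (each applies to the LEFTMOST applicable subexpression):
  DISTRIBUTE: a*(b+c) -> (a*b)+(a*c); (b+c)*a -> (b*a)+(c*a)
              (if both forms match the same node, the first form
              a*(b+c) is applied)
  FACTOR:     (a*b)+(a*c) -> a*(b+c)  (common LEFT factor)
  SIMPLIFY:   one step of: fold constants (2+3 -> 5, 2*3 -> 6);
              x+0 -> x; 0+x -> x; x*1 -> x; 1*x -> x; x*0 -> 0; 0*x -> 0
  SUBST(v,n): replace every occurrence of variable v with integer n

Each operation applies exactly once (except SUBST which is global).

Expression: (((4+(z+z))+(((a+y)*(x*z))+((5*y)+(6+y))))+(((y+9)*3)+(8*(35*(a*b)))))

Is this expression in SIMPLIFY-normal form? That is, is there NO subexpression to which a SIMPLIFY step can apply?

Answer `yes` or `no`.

Expression: (((4+(z+z))+(((a+y)*(x*z))+((5*y)+(6+y))))+(((y+9)*3)+(8*(35*(a*b)))))
Scanning for simplifiable subexpressions (pre-order)...
  at root: (((4+(z+z))+(((a+y)*(x*z))+((5*y)+(6+y))))+(((y+9)*3)+(8*(35*(a*b))))) (not simplifiable)
  at L: ((4+(z+z))+(((a+y)*(x*z))+((5*y)+(6+y)))) (not simplifiable)
  at LL: (4+(z+z)) (not simplifiable)
  at LLR: (z+z) (not simplifiable)
  at LR: (((a+y)*(x*z))+((5*y)+(6+y))) (not simplifiable)
  at LRL: ((a+y)*(x*z)) (not simplifiable)
  at LRLL: (a+y) (not simplifiable)
  at LRLR: (x*z) (not simplifiable)
  at LRR: ((5*y)+(6+y)) (not simplifiable)
  at LRRL: (5*y) (not simplifiable)
  at LRRR: (6+y) (not simplifiable)
  at R: (((y+9)*3)+(8*(35*(a*b)))) (not simplifiable)
  at RL: ((y+9)*3) (not simplifiable)
  at RLL: (y+9) (not simplifiable)
  at RR: (8*(35*(a*b))) (not simplifiable)
  at RRR: (35*(a*b)) (not simplifiable)
  at RRRR: (a*b) (not simplifiable)
Result: no simplifiable subexpression found -> normal form.

Answer: yes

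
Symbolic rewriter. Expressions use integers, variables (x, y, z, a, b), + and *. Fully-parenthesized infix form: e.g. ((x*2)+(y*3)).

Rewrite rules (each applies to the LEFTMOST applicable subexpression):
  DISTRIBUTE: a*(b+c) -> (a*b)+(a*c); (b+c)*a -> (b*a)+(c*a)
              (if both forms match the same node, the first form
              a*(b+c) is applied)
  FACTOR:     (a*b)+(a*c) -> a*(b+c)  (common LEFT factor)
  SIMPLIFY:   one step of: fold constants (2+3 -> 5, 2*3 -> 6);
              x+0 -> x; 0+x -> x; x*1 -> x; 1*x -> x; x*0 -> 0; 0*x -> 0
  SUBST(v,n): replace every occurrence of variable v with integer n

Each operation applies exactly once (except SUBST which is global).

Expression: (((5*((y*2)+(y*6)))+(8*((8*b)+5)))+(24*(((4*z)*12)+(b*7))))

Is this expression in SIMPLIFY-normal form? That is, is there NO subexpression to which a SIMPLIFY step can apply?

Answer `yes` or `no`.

Answer: yes

Derivation:
Expression: (((5*((y*2)+(y*6)))+(8*((8*b)+5)))+(24*(((4*z)*12)+(b*7))))
Scanning for simplifiable subexpressions (pre-order)...
  at root: (((5*((y*2)+(y*6)))+(8*((8*b)+5)))+(24*(((4*z)*12)+(b*7)))) (not simplifiable)
  at L: ((5*((y*2)+(y*6)))+(8*((8*b)+5))) (not simplifiable)
  at LL: (5*((y*2)+(y*6))) (not simplifiable)
  at LLR: ((y*2)+(y*6)) (not simplifiable)
  at LLRL: (y*2) (not simplifiable)
  at LLRR: (y*6) (not simplifiable)
  at LR: (8*((8*b)+5)) (not simplifiable)
  at LRR: ((8*b)+5) (not simplifiable)
  at LRRL: (8*b) (not simplifiable)
  at R: (24*(((4*z)*12)+(b*7))) (not simplifiable)
  at RR: (((4*z)*12)+(b*7)) (not simplifiable)
  at RRL: ((4*z)*12) (not simplifiable)
  at RRLL: (4*z) (not simplifiable)
  at RRR: (b*7) (not simplifiable)
Result: no simplifiable subexpression found -> normal form.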